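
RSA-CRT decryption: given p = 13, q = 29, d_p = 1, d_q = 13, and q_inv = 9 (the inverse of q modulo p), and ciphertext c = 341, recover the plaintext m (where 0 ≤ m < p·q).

m₁ = c^(d_p) mod p: c ≡ 3 (mod 13), and 3^1 mod 13 = 3.
m₂ = c^(d_q) mod q: c ≡ 22 (mod 29), and 22^13 mod 29 = 4.
h = q_inv·(m₁ − m₂) mod p = 9·(3 − 4) mod 13 = 4.
m = m₂ + h·q = 4 + 4·29 = 120.

120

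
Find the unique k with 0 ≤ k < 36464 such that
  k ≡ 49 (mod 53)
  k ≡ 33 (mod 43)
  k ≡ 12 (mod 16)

From k ≡ 49 (mod 53) write k = 49 + 53t. Substituting into k ≡ 33 (mod 43) gives 53t ≡ 27 (mod 43), and since 10⁻¹ ≡ 13 (mod 43), t ≡ 7. Hence k ≡ 49 + 53·7 = 420 (mod 2279).
From k ≡ 420 (mod 2279) write k = 420 + 2279t. Substituting into k ≡ 12 (mod 16) gives 2279t ≡ 8 (mod 16), and since 7⁻¹ ≡ 7 (mod 16), t ≡ 8. Hence k ≡ 420 + 2279·8 = 18652 (mod 36464).

18652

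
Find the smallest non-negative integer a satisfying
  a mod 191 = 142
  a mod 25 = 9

2434

From a ≡ 142 (mod 191) write a = 142 + 191t. Substituting into a ≡ 9 (mod 25) gives 191t ≡ 17 (mod 25), and since 16⁻¹ ≡ 11 (mod 25), t ≡ 12. Hence a ≡ 142 + 191·12 = 2434 (mod 4775).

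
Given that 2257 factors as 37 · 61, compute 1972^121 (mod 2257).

1972

Mod 37: 1972 ≡ 11; by Fermat, exponent reduces to 121 mod 36 = 13; 11^13 ≡ 11 (mod 37).
Mod 61: 1972 ≡ 20; by Fermat, exponent reduces to 121 mod 60 = 1; 20^1 ≡ 20 (mod 61).
Combine by CRT: x ≡ 11 (mod 37), x ≡ 20 (mod 61) ⇒ x ≡ 1972 (mod 2257).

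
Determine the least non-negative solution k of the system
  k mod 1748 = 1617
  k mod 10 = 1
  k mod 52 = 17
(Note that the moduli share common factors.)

gcd(1748, 10) = 2 and 2 | (1 − 1617), so the pair is consistent; merging gives k ≡ 6861 (mod 8740), where 8740 = lcm(1748, 10).
gcd(8740, 52) = 4 and 4 | (17 − 6861), so the pair is consistent; merging gives k ≡ 50561 (mod 113620), where 113620 = lcm(8740, 52).
The solution is unique modulo lcm(1748, 10, 52) = 113620.

50561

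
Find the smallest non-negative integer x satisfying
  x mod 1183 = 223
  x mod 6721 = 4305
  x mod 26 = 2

562148

Combine the congruences pairwise.
gcd(1183, 6721) = 13 and 13 | (4305 − 223), so the pair is consistent; merging gives x ≡ 562148 (mod 611611), where 611611 = lcm(1183, 6721).
gcd(611611, 26) = 13 and 13 | (2 − 562148), so the pair is consistent; merging gives x ≡ 562148 (mod 1223222), where 1223222 = lcm(611611, 26).
The solution is unique modulo lcm(1183, 6721, 26) = 1223222.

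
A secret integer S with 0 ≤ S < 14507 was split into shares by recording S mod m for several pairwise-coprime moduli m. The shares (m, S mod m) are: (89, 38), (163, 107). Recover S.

9561

From S ≡ 38 (mod 89) write S = 38 + 89t. Substituting into S ≡ 107 (mod 163) gives 89t ≡ 69 (mod 163), and since 89⁻¹ ≡ 11 (mod 163), t ≡ 107. Hence S ≡ 38 + 89·107 = 9561 (mod 14507).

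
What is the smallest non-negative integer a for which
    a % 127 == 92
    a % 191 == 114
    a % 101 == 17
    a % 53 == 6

The moduli are pairwise coprime; N = 127·191·101·53 = 129847721.
N/127 = 1022423; 1022423 ≡ 73 (mod 127); 73·87 ≡ 1, so inverse 87.
N/191 = 679831; 679831 ≡ 62 (mod 191); 62·114 ≡ 1, so inverse 114.
N/101 = 1285621; 1285621 ≡ 93 (mod 101); 93·63 ≡ 1, so inverse 63.
N/53 = 2449957; 2449957 ≡ 32 (mod 53); 32·5 ≡ 1, so inverse 5.
a ≡ 92·1022423·87 + 114·679831·114 + 17·1285621·63 + 6·2449957·5 = 18468956169.
18468956169 mod 129847721 = 30579787.

30579787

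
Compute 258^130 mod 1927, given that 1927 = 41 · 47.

Mod 41: 258 ≡ 12; by Fermat, exponent reduces to 130 mod 40 = 10; 12^10 ≡ 9 (mod 41).
Mod 47: 258 ≡ 23; by Fermat, exponent reduces to 130 mod 46 = 38; 23^38 ≡ 21 (mod 47).
Combine by CRT: x ≡ 9 (mod 41), x ≡ 21 (mod 47) ⇒ x ≡ 1854 (mod 1927).

1854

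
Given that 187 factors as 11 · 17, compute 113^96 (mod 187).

69

Mod 11: 113 ≡ 3; by Fermat, exponent reduces to 96 mod 10 = 6; 3^6 ≡ 3 (mod 11).
Mod 17: 113 ≡ 11; since 16 | 96, by Fermat 11^96 ≡ 1 (mod 17).
Combine by CRT: x ≡ 3 (mod 11), x ≡ 1 (mod 17) ⇒ x ≡ 69 (mod 187).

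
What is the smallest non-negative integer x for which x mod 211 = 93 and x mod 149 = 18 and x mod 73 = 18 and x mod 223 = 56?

288925769

From x ≡ 93 (mod 211) write x = 93 + 211t. Substituting into x ≡ 18 (mod 149) gives 211t ≡ 74 (mod 149), and since 62⁻¹ ≡ 137 (mod 149), t ≡ 6. Hence x ≡ 93 + 211·6 = 1359 (mod 31439).
From x ≡ 1359 (mod 31439) write x = 1359 + 31439t. Substituting into x ≡ 18 (mod 73) gives 31439t ≡ 46 (mod 73), and since 49⁻¹ ≡ 3 (mod 73), t ≡ 65. Hence x ≡ 1359 + 31439·65 = 2044894 (mod 2295047).
From x ≡ 2044894 (mod 2295047) write x = 2044894 + 2295047t. Substituting into x ≡ 56 (mod 223) gives 2295047t ≡ 72 (mod 223), and since 154⁻¹ ≡ 42 (mod 223), t ≡ 125. Hence x ≡ 2044894 + 2295047·125 = 288925769 (mod 511795481).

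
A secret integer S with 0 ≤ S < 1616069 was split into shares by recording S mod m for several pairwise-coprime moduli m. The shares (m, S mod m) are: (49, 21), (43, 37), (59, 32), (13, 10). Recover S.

The moduli are pairwise coprime; N = 49·43·59·13 = 1616069.
N/49 = 32981; 32981 ≡ 4 (mod 49); 4·37 ≡ 1, so inverse 37.
N/43 = 37583; 37583 ≡ 1 (mod 43), inverse 1.
N/59 = 27391; 27391 ≡ 15 (mod 59); 15·4 ≡ 1, so inverse 4.
N/13 = 124313; 124313 ≡ 7 (mod 13); 7·2 ≡ 1, so inverse 2.
S ≡ 21·32981·37 + 37·37583·1 + 32·27391·4 + 10·124313·2 = 33009116.
33009116 mod 1616069 = 687736.

687736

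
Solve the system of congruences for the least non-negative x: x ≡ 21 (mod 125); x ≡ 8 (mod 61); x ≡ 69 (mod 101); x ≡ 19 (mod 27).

From x ≡ 21 (mod 125) write x = 21 + 125t. Substituting into x ≡ 8 (mod 61) gives 125t ≡ 48 (mod 61), and since 3⁻¹ ≡ 41 (mod 61), t ≡ 16. Hence x ≡ 21 + 125·16 = 2021 (mod 7625).
From x ≡ 2021 (mod 7625) write x = 2021 + 7625t. Substituting into x ≡ 69 (mod 101) gives 7625t ≡ 68 (mod 101), and since 50⁻¹ ≡ 99 (mod 101), t ≡ 66. Hence x ≡ 2021 + 7625·66 = 505271 (mod 770125).
From x ≡ 505271 (mod 770125) write x = 505271 + 770125t. Substituting into x ≡ 19 (mod 27) gives 770125t ≡ 26 (mod 27), and since 4⁻¹ ≡ 7 (mod 27), t ≡ 20. Hence x ≡ 505271 + 770125·20 = 15907771 (mod 20793375).

15907771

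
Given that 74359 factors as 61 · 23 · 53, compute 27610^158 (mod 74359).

Mod 61: 27610 ≡ 38; by Fermat, exponent reduces to 158 mod 60 = 38; 38^38 ≡ 3 (mod 61).
Mod 23: 27610 ≡ 10; by Fermat, exponent reduces to 158 mod 22 = 4; 10^4 ≡ 18 (mod 23).
Mod 53: 27610 ≡ 50; by Fermat, exponent reduces to 158 mod 52 = 2; 50^2 ≡ 9 (mod 53).
Combine by CRT: x ≡ 3 (mod 61), x ≡ 18 (mod 23), x ≡ 9 (mod 53) ⇒ x ≡ 26721 (mod 74359).

26721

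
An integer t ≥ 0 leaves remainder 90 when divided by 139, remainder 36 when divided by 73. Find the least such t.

Combine the congruences pairwise.
From t ≡ 90 (mod 139) write t = 90 + 139s. Substituting into t ≡ 36 (mod 73) gives 139s ≡ 19 (mod 73), and since 66⁻¹ ≡ 52 (mod 73), s ≡ 39. Hence t ≡ 90 + 139·39 = 5511 (mod 10147).

5511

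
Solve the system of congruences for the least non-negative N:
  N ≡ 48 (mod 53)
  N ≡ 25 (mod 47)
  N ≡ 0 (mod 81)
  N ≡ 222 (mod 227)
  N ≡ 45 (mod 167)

5163957846

The moduli are pairwise coprime; M = 53·47·81·227·167 = 7648936839.
M/53 = 144319563; 144319563 ≡ 33 (mod 53); 33·45 ≡ 1, so inverse 45.
M/47 = 162743337; 162743337 ≡ 9 (mod 47); 9·21 ≡ 1, so inverse 21.
M/81 = 94431319; 94431319 ≡ 61 (mod 81); 61·4 ≡ 1, so inverse 4.
M/227 = 33695757; 33695757 ≡ 104 (mod 227); 104·203 ≡ 1, so inverse 203.
M/167 = 45802017; 45802017 ≡ 96 (mod 167); 96·127 ≡ 1, so inverse 127.
N ≡ 48·144319563·45 + 25·162743337·21 + 0·94431319·4 + 222·33695757·203 + 45·45802017·127 = 2177462020122.
2177462020122 mod 7648936839 = 5163957846.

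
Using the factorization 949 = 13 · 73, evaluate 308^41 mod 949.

588

Mod 13: 308 ≡ 9; by Fermat, exponent reduces to 41 mod 12 = 5; 9^5 ≡ 3 (mod 13).
Mod 73: 308 ≡ 16; 16^41 ≡ 4 (mod 73).
Combine by CRT: x ≡ 3 (mod 13), x ≡ 4 (mod 73) ⇒ x ≡ 588 (mod 949).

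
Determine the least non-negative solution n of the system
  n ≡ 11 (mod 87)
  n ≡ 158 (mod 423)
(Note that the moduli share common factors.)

2273

gcd(87, 423) = 3 and 3 | (158 − 11), so the pair is consistent; merging gives n ≡ 2273 (mod 12267), where 12267 = lcm(87, 423).
The solution is unique modulo lcm(87, 423) = 12267.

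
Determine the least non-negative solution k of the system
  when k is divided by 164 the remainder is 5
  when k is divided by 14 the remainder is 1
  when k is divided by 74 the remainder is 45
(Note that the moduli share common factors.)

gcd(164, 14) = 2 and 2 | (1 − 5), so the pair is consistent; merging gives k ≡ 169 (mod 1148), where 1148 = lcm(164, 14).
gcd(1148, 74) = 2 and 2 | (45 − 169), so the pair is consistent; merging gives k ≡ 27721 (mod 42476), where 42476 = lcm(1148, 74).
The solution is unique modulo lcm(164, 14, 74) = 42476.

27721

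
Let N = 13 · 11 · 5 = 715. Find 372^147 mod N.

213

Mod 13: 372 ≡ 8; by Fermat, exponent reduces to 147 mod 12 = 3; 8^3 ≡ 5 (mod 13).
Mod 11: 372 ≡ 9; by Fermat, exponent reduces to 147 mod 10 = 7; 9^7 ≡ 4 (mod 11).
Mod 5: 372 ≡ 2; by Fermat, exponent reduces to 147 mod 4 = 3; 2^3 ≡ 3 (mod 5).
Combine by CRT: x ≡ 5 (mod 13), x ≡ 4 (mod 11), x ≡ 3 (mod 5) ⇒ x ≡ 213 (mod 715).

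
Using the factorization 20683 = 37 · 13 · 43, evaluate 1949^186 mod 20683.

4746

Mod 37: 1949 ≡ 25; by Fermat, exponent reduces to 186 mod 36 = 6; 25^6 ≡ 10 (mod 37).
Mod 13: 1949 ≡ 12; by Fermat, exponent reduces to 186 mod 12 = 6; 12^6 ≡ 1 (mod 13).
Mod 43: 1949 ≡ 14; by Fermat, exponent reduces to 186 mod 42 = 18; 14^18 ≡ 16 (mod 43).
Combine by CRT: x ≡ 10 (mod 37), x ≡ 1 (mod 13), x ≡ 16 (mod 43) ⇒ x ≡ 4746 (mod 20683).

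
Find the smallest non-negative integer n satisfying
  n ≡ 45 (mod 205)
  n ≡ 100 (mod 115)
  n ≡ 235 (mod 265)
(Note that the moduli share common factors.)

62775

gcd(205, 115) = 5 and 5 | (100 − 45), so the pair is consistent; merging gives n ≡ 1480 (mod 4715), where 4715 = lcm(205, 115).
gcd(4715, 265) = 5 and 5 | (235 − 1480), so the pair is consistent; merging gives n ≡ 62775 (mod 249895), where 249895 = lcm(4715, 265).
The solution is unique modulo lcm(205, 115, 265) = 249895.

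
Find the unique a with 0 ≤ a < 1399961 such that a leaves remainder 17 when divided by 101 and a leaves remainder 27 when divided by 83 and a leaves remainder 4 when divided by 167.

From a ≡ 17 (mod 101) write a = 17 + 101t. Substituting into a ≡ 27 (mod 83) gives 101t ≡ 10 (mod 83), and since 18⁻¹ ≡ 60 (mod 83), t ≡ 19. Hence a ≡ 17 + 101·19 = 1936 (mod 8383).
From a ≡ 1936 (mod 8383) write a = 1936 + 8383t. Substituting into a ≡ 4 (mod 167) gives 8383t ≡ 72 (mod 167), and since 33⁻¹ ≡ 81 (mod 167), t ≡ 154. Hence a ≡ 1936 + 8383·154 = 1292918 (mod 1399961).

1292918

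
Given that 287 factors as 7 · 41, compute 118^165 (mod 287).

Mod 7: 118 ≡ 6; by Fermat, exponent reduces to 165 mod 6 = 3; 6^3 ≡ 6 (mod 7).
Mod 41: 118 ≡ 36; by Fermat, exponent reduces to 165 mod 40 = 5; 36^5 ≡ 32 (mod 41).
Combine by CRT: x ≡ 6 (mod 7), x ≡ 32 (mod 41) ⇒ x ≡ 237 (mod 287).

237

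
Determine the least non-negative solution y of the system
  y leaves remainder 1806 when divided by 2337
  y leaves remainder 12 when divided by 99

32187

Combine the congruences pairwise.
gcd(2337, 99) = 3 and 3 | (12 − 1806), so the pair is consistent; merging gives y ≡ 32187 (mod 77121), where 77121 = lcm(2337, 99).
The solution is unique modulo lcm(2337, 99) = 77121.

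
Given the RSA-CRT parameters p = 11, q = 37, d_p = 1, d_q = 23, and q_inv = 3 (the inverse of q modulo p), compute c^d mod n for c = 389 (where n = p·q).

m₁ = c^(d_p) mod p: c ≡ 4 (mod 11), and 4^1 mod 11 = 4.
m₂ = c^(d_q) mod q: c ≡ 19 (mod 37), and 19^23 mod 37 = 15.
h = q_inv·(m₁ − m₂) mod p = 3·(4 − 15) mod 11 = 0.
m = m₂ + h·q = 15 + 0·37 = 15.

15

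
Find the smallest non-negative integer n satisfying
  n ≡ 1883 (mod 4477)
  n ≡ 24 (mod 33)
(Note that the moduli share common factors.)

gcd(4477, 33) = 11 and 11 | (24 − 1883), so the pair is consistent; merging gives n ≡ 6360 (mod 13431), where 13431 = lcm(4477, 33).
The solution is unique modulo lcm(4477, 33) = 13431.

6360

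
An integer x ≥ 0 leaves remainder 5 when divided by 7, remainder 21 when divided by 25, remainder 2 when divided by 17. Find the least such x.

971

The moduli are pairwise coprime; N = 7·25·17 = 2975.
N/7 = 425; 425 ≡ 5 (mod 7); 5·3 ≡ 1, so inverse 3.
N/25 = 119; 119 ≡ 19 (mod 25); 19·4 ≡ 1, so inverse 4.
N/17 = 175; 175 ≡ 5 (mod 17); 5·7 ≡ 1, so inverse 7.
x ≡ 5·425·3 + 21·119·4 + 2·175·7 = 18821.
18821 mod 2975 = 971.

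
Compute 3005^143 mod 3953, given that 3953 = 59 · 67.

306

Mod 59: 3005 ≡ 55; by Fermat, exponent reduces to 143 mod 58 = 27; 55^27 ≡ 11 (mod 59).
Mod 67: 3005 ≡ 57; by Fermat, exponent reduces to 143 mod 66 = 11; 57^11 ≡ 38 (mod 67).
Combine by CRT: x ≡ 11 (mod 59), x ≡ 38 (mod 67) ⇒ x ≡ 306 (mod 3953).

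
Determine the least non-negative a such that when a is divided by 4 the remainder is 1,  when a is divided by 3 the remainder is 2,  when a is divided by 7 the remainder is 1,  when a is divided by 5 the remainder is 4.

From a ≡ 1 (mod 4) write a = 1 + 4t. Substituting into a ≡ 2 (mod 3) gives 4t ≡ 1 (mod 3), and since 1⁻¹ ≡ 1 (mod 3), t ≡ 1. Hence a ≡ 1 + 4·1 = 5 (mod 12).
From a ≡ 5 (mod 12) write a = 5 + 12t. Substituting into a ≡ 1 (mod 7) gives 12t ≡ 3 (mod 7), and since 5⁻¹ ≡ 3 (mod 7), t ≡ 2. Hence a ≡ 5 + 12·2 = 29 (mod 84).
From a ≡ 29 (mod 84) write a = 29 + 84t. Substituting into a ≡ 4 (mod 5) gives 84t ≡ 0 (mod 5), and since 4⁻¹ ≡ 4 (mod 5), t ≡ 0. Hence a ≡ 29 + 84·0 = 29 (mod 420).

29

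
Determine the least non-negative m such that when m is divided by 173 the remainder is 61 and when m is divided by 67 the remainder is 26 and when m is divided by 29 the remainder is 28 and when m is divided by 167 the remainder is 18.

22095621

The moduli are pairwise coprime; N = 173·67·29·167 = 56135213.
N/173 = 324481; 324481 ≡ 106 (mod 173); 106·142 ≡ 1, so inverse 142.
N/67 = 837839; 837839 ≡ 4 (mod 67); 4·17 ≡ 1, so inverse 17.
N/29 = 1935697; 1935697 ≡ 5 (mod 29); 5·6 ≡ 1, so inverse 6.
N/167 = 336139; 336139 ≡ 135 (mod 167); 135·120 ≡ 1, so inverse 120.
m ≡ 61·324481·142 + 26·837839·17 + 28·1935697·6 + 18·336139·120 = 4232236596.
4232236596 mod 56135213 = 22095621.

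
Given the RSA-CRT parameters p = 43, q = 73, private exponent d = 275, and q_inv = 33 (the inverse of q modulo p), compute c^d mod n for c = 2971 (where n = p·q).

d_p = d mod (p−1) = 275 mod 42 = 23; d_q = d mod (q−1) = 59.
m₁ = c^(d_p) mod p: c ≡ 4 (mod 43), and 4^23 mod 43 = 16.
m₂ = c^(d_q) mod q: c ≡ 51 (mod 73), and 51^59 mod 73 = 10.
h = q_inv·(m₁ − m₂) mod p = 33·(16 − 10) mod 43 = 26.
m = m₂ + h·q = 10 + 26·73 = 1908.

1908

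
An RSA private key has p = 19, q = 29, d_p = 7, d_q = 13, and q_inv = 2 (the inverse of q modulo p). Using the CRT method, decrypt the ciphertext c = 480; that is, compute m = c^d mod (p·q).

m₁ = c^(d_p) mod p: c ≡ 5 (mod 19), and 5^7 mod 19 = 16.
m₂ = c^(d_q) mod q: c ≡ 16 (mod 29), and 16^13 mod 29 = 20.
h = q_inv·(m₁ − m₂) mod p = 2·(16 − 20) mod 19 = 11.
m = m₂ + h·q = 20 + 11·29 = 339.

339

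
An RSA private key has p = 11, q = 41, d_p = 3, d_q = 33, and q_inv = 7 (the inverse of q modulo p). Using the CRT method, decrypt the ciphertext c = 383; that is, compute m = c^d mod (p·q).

14

m₁ = c^(d_p) mod p: c ≡ 9 (mod 11), and 9^3 mod 11 = 3.
m₂ = c^(d_q) mod q: c ≡ 14 (mod 41), and 14^33 mod 41 = 14.
h = q_inv·(m₁ − m₂) mod p = 7·(3 − 14) mod 11 = 0.
m = m₂ + h·q = 14 + 0·41 = 14.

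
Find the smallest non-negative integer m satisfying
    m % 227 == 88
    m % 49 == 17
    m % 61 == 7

427983

The moduli are pairwise coprime; N = 227·49·61 = 678503.
N/227 = 2989; 2989 ≡ 38 (mod 227); 38·6 ≡ 1, so inverse 6.
N/49 = 13847; 13847 ≡ 29 (mod 49); 29·22 ≡ 1, so inverse 22.
N/61 = 11123; 11123 ≡ 21 (mod 61); 21·32 ≡ 1, so inverse 32.
m ≡ 88·2989·6 + 17·13847·22 + 7·11123·32 = 9248522.
9248522 mod 678503 = 427983.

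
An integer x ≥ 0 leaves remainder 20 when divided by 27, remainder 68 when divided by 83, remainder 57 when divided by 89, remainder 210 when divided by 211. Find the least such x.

612110

From x ≡ 20 (mod 27) write x = 20 + 27t. Substituting into x ≡ 68 (mod 83) gives 27t ≡ 48 (mod 83), and since 27⁻¹ ≡ 40 (mod 83), t ≡ 11. Hence x ≡ 20 + 27·11 = 317 (mod 2241).
From x ≡ 317 (mod 2241) write x = 317 + 2241t. Substituting into x ≡ 57 (mod 89) gives 2241t ≡ 7 (mod 89), and since 16⁻¹ ≡ 39 (mod 89), t ≡ 6. Hence x ≡ 317 + 2241·6 = 13763 (mod 199449).
From x ≡ 13763 (mod 199449) write x = 13763 + 199449t. Substituting into x ≡ 210 (mod 211) gives 199449t ≡ 162 (mod 211), and since 54⁻¹ ≡ 43 (mod 211), t ≡ 3. Hence x ≡ 13763 + 199449·3 = 612110 (mod 42083739).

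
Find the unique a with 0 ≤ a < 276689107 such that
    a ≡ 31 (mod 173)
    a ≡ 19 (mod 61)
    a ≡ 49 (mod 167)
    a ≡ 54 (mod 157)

The moduli are pairwise coprime; N = 173·61·167·157 = 276689107.
N/173 = 1599359; 1599359 ≡ 147 (mod 173); 147·153 ≡ 1, so inverse 153.
N/61 = 4535887; 4535887 ≡ 49 (mod 61); 49·5 ≡ 1, so inverse 5.
N/167 = 1656821; 1656821 ≡ 14 (mod 167); 14·12 ≡ 1, so inverse 12.
N/157 = 1762351; 1762351 ≡ 26 (mod 157); 26·151 ≡ 1, so inverse 151.
a ≡ 31·1599359·153 + 19·4535887·5 + 49·1656821·12 + 54·1762351·151 = 23361089804.
23361089804 mod 276689107 = 119204816.

119204816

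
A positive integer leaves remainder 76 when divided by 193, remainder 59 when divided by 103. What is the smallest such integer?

6445

From N ≡ 76 (mod 193) write N = 76 + 193t. Substituting into N ≡ 59 (mod 103) gives 193t ≡ 86 (mod 103), and since 90⁻¹ ≡ 95 (mod 103), t ≡ 33. Hence N ≡ 76 + 193·33 = 6445 (mod 19879).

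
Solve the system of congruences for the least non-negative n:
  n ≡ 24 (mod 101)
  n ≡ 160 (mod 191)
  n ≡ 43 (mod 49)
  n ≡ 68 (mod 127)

102086986

The moduli are pairwise coprime; M = 101·191·49·127 = 120047893.
M/101 = 1188593; 1188593 ≡ 25 (mod 101); 25·97 ≡ 1, so inverse 97.
M/191 = 628523; 628523 ≡ 133 (mod 191); 133·135 ≡ 1, so inverse 135.
M/49 = 2449957; 2449957 ≡ 6 (mod 49); 6·41 ≡ 1, so inverse 41.
M/127 = 945259; 945259 ≡ 125 (mod 127); 125·63 ≡ 1, so inverse 63.
n ≡ 24·1188593·97 + 160·628523·135 + 43·2449957·41 + 68·945259·63 = 24711905051.
24711905051 mod 120047893 = 102086986.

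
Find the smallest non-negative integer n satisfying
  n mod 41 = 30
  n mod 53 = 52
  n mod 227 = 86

463166

Combine the congruences pairwise.
From n ≡ 30 (mod 41) write n = 30 + 41t. Substituting into n ≡ 52 (mod 53) gives 41t ≡ 22 (mod 53), and since 41⁻¹ ≡ 22 (mod 53), t ≡ 7. Hence n ≡ 30 + 41·7 = 317 (mod 2173).
From n ≡ 317 (mod 2173) write n = 317 + 2173t. Substituting into n ≡ 86 (mod 227) gives 2173t ≡ 223 (mod 227), and since 130⁻¹ ≡ 117 (mod 227), t ≡ 213. Hence n ≡ 317 + 2173·213 = 463166 (mod 493271).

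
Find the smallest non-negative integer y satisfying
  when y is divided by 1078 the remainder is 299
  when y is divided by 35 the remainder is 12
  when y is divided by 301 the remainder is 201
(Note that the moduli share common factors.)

gcd(1078, 35) = 7 and 7 | (12 − 299), so the pair is consistent; merging gives y ≡ 1377 (mod 5390), where 5390 = lcm(1078, 35).
gcd(5390, 301) = 7 and 7 | (201 − 1377), so the pair is consistent; merging gives y ≡ 227757 (mod 231770), where 231770 = lcm(5390, 301).
The solution is unique modulo lcm(1078, 35, 301) = 231770.

227757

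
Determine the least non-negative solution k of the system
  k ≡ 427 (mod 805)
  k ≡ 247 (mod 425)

3647

gcd(805, 425) = 5 and 5 | (247 − 427), so the pair is consistent; merging gives k ≡ 3647 (mod 68425), where 68425 = lcm(805, 425).
The solution is unique modulo lcm(805, 425) = 68425.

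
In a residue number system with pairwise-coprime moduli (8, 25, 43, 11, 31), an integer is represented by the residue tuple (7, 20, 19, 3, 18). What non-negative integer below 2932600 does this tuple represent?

925895

The moduli are pairwise coprime; N = 8·25·43·11·31 = 2932600.
N/8 = 366575; 366575 ≡ 7 (mod 8); 7·7 ≡ 1, so inverse 7.
N/25 = 117304; 117304 ≡ 4 (mod 25); 4·19 ≡ 1, so inverse 19.
N/43 = 68200; 68200 ≡ 2 (mod 43); 2·22 ≡ 1, so inverse 22.
N/11 = 266600; 266600 ≡ 4 (mod 11); 4·3 ≡ 1, so inverse 3.
N/31 = 94600; 94600 ≡ 19 (mod 31); 19·18 ≡ 1, so inverse 18.
x ≡ 7·366575·7 + 20·117304·19 + 19·68200·22 + 3·266600·3 + 18·94600·18 = 124095095.
124095095 mod 2932600 = 925895.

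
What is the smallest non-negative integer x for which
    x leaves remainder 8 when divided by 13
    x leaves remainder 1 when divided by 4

From x ≡ 8 (mod 13) write x = 8 + 13t. Substituting into x ≡ 1 (mod 4) gives 13t ≡ 1 (mod 4), and since 1⁻¹ ≡ 1 (mod 4), t ≡ 1. Hence x ≡ 8 + 13·1 = 21 (mod 52).

21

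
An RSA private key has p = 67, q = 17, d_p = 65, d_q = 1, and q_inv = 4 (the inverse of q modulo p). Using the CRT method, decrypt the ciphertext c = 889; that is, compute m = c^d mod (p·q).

175

m₁ = c^(d_p) mod p: c ≡ 18 (mod 67), and 18^65 mod 67 = 41.
m₂ = c^(d_q) mod q: c ≡ 5 (mod 17), and 5^1 mod 17 = 5.
h = q_inv·(m₁ − m₂) mod p = 4·(41 − 5) mod 67 = 10.
m = m₂ + h·q = 5 + 10·17 = 175.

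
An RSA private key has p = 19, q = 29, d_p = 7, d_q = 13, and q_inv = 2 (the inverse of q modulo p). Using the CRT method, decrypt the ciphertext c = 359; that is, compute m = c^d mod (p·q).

195

m₁ = c^(d_p) mod p: c ≡ 17 (mod 19), and 17^7 mod 19 = 5.
m₂ = c^(d_q) mod q: c ≡ 11 (mod 29), and 11^13 mod 29 = 21.
h = q_inv·(m₁ − m₂) mod p = 2·(5 − 21) mod 19 = 6.
m = m₂ + h·q = 21 + 6·29 = 195.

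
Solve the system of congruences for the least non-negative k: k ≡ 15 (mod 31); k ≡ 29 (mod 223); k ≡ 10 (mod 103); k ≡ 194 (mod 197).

92062234

The moduli are pairwise coprime; N = 31·223·103·197 = 140271683.
N/31 = 4524893; 4524893 ≡ 9 (mod 31); 9·7 ≡ 1, so inverse 7.
N/223 = 629021; 629021 ≡ 161 (mod 223); 161·205 ≡ 1, so inverse 205.
N/103 = 1361861; 1361861 ≡ 98 (mod 103); 98·41 ≡ 1, so inverse 41.
N/197 = 712039; 712039 ≡ 81 (mod 197); 81·90 ≡ 1, so inverse 90.
k ≡ 15·4524893·7 + 29·629021·205 + 10·1361861·41 + 194·712039·90 = 17205207560.
17205207560 mod 140271683 = 92062234.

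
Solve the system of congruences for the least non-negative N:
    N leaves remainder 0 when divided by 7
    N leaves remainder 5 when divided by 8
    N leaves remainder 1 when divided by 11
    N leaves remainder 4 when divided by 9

3829

Combine the congruences pairwise.
From N ≡ 0 (mod 7) write N = 0 + 7t. Substituting into N ≡ 5 (mod 8) gives 7t ≡ 5 (mod 8), and since 7⁻¹ ≡ 7 (mod 8), t ≡ 3. Hence N ≡ 0 + 7·3 = 21 (mod 56).
From N ≡ 21 (mod 56) write N = 21 + 56t. Substituting into N ≡ 1 (mod 11) gives 56t ≡ 2 (mod 11), and since 1⁻¹ ≡ 1 (mod 11), t ≡ 2. Hence N ≡ 21 + 56·2 = 133 (mod 616).
From N ≡ 133 (mod 616) write N = 133 + 616t. Substituting into N ≡ 4 (mod 9) gives 616t ≡ 6 (mod 9), and since 4⁻¹ ≡ 7 (mod 9), t ≡ 6. Hence N ≡ 133 + 616·6 = 3829 (mod 5544).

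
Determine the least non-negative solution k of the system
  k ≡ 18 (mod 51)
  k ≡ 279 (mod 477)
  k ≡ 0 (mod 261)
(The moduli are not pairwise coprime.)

Combine the congruences pairwise.
gcd(51, 477) = 3 and 3 | (279 − 18), so the pair is consistent; merging gives k ≡ 5526 (mod 8109), where 8109 = lcm(51, 477).
gcd(8109, 261) = 9 and 9 | (0 − 5526), so the pair is consistent; merging gives k ≡ 102834 (mod 235161), where 235161 = lcm(8109, 261).
The solution is unique modulo lcm(51, 477, 261) = 235161.

102834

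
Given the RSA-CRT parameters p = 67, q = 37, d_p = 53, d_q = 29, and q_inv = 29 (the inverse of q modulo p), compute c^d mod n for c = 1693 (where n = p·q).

m₁ = c^(d_p) mod p: c ≡ 18 (mod 67), and 18^53 mod 67 = 46.
m₂ = c^(d_q) mod q: c ≡ 28 (mod 37), and 28^29 mod 37 = 30.
h = q_inv·(m₁ − m₂) mod p = 29·(46 − 30) mod 67 = 62.
m = m₂ + h·q = 30 + 62·37 = 2324.

2324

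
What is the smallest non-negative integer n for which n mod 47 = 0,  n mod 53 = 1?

2068

Combine the congruences pairwise.
From n ≡ 0 (mod 47) write n = 0 + 47t. Substituting into n ≡ 1 (mod 53) gives 47t ≡ 1 (mod 53), and since 47⁻¹ ≡ 44 (mod 53), t ≡ 44. Hence n ≡ 0 + 47·44 = 2068 (mod 2491).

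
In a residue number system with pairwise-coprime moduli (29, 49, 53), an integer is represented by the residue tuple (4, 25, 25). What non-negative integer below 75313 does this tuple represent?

From x ≡ 4 (mod 29) write x = 4 + 29t. Substituting into x ≡ 25 (mod 49) gives 29t ≡ 21 (mod 49), and since 29⁻¹ ≡ 22 (mod 49), t ≡ 21. Hence x ≡ 4 + 29·21 = 613 (mod 1421).
From x ≡ 613 (mod 1421) write x = 613 + 1421t. Substituting into x ≡ 25 (mod 53) gives 1421t ≡ 48 (mod 53), and since 43⁻¹ ≡ 37 (mod 53), t ≡ 27. Hence x ≡ 613 + 1421·27 = 38980 (mod 75313).

38980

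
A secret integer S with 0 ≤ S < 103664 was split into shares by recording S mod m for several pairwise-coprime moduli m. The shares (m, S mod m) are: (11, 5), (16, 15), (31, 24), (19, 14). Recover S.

The moduli are pairwise coprime; N = 11·16·31·19 = 103664.
N/11 = 9424; 9424 ≡ 8 (mod 11); 8·7 ≡ 1, so inverse 7.
N/16 = 6479; 6479 ≡ 15 (mod 16); 15·15 ≡ 1, so inverse 15.
N/31 = 3344; 3344 ≡ 27 (mod 31); 27·23 ≡ 1, so inverse 23.
N/19 = 5456; 5456 ≡ 3 (mod 19); 3·13 ≡ 1, so inverse 13.
S ≡ 5·9424·7 + 15·6479·15 + 24·3344·23 + 14·5456·13 = 4626495.
4626495 mod 103664 = 65279.

65279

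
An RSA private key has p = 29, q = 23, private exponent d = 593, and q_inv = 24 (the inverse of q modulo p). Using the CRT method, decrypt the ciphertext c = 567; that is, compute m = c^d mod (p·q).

d_p = d mod (p−1) = 593 mod 28 = 5; d_q = d mod (q−1) = 21.
m₁ = c^(d_p) mod p: c ≡ 16 (mod 29), and 16^5 mod 29 = 23.
m₂ = c^(d_q) mod q: c ≡ 15 (mod 23), and 15^21 mod 23 = 20.
h = q_inv·(m₁ − m₂) mod p = 24·(23 − 20) mod 29 = 14.
m = m₂ + h·q = 20 + 14·23 = 342.

342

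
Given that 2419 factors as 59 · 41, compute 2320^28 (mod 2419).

2034

Mod 59: 2320 ≡ 19; 19^28 ≡ 28 (mod 59).
Mod 41: 2320 ≡ 24; 24^28 ≡ 25 (mod 41).
Combine by CRT: x ≡ 28 (mod 59), x ≡ 25 (mod 41) ⇒ x ≡ 2034 (mod 2419).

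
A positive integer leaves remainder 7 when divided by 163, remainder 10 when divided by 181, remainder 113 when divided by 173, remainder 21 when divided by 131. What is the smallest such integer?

626501102

The moduli are pairwise coprime; N = 163·181·173·131 = 668626489.
N/163 = 4102003; 4102003 ≡ 108 (mod 163); 108·80 ≡ 1, so inverse 80.
N/181 = 3694069; 3694069 ≡ 40 (mod 181); 40·86 ≡ 1, so inverse 86.
N/173 = 3864893; 3864893 ≡ 73 (mod 173); 73·64 ≡ 1, so inverse 64.
N/131 = 5104019; 5104019 ≡ 128 (mod 131); 128·87 ≡ 1, so inverse 87.
a ≡ 7·4102003·80 + 10·3694069·86 + 113·3864893·64 + 21·5104019·87 = 42749969909.
42749969909 mod 668626489 = 626501102.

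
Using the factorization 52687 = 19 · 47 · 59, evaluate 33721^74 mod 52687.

Mod 19: 33721 ≡ 15; by Fermat, exponent reduces to 74 mod 18 = 2; 15^2 ≡ 16 (mod 19).
Mod 47: 33721 ≡ 22; by Fermat, exponent reduces to 74 mod 46 = 28; 22^28 ≡ 12 (mod 47).
Mod 59: 33721 ≡ 32; by Fermat, exponent reduces to 74 mod 58 = 16; 32^16 ≡ 53 (mod 59).
Combine by CRT: x ≡ 16 (mod 19), x ≡ 12 (mod 47), x ≡ 53 (mod 59) ⇒ x ≡ 26426 (mod 52687).

26426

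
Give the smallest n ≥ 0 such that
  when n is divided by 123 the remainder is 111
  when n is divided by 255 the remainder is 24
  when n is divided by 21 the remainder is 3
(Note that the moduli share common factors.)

30369

Combine the congruences pairwise.
gcd(123, 255) = 3 and 3 | (24 − 111), so the pair is consistent; merging gives n ≡ 9459 (mod 10455), where 10455 = lcm(123, 255).
gcd(10455, 21) = 3 and 3 | (3 − 9459), so the pair is consistent; merging gives n ≡ 30369 (mod 73185), where 73185 = lcm(10455, 21).
The solution is unique modulo lcm(123, 255, 21) = 73185.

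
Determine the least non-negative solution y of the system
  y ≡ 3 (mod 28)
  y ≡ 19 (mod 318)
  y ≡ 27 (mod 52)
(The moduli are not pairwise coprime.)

28003

Combine the congruences pairwise.
gcd(28, 318) = 2 and 2 | (19 − 3), so the pair is consistent; merging gives y ≡ 1291 (mod 4452), where 4452 = lcm(28, 318).
gcd(4452, 52) = 4 and 4 | (27 − 1291), so the pair is consistent; merging gives y ≡ 28003 (mod 57876), where 57876 = lcm(4452, 52).
The solution is unique modulo lcm(28, 318, 52) = 57876.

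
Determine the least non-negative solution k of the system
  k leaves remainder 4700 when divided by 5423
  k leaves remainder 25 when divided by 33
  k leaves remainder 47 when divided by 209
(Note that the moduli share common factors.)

237889

Combine the congruences pairwise.
gcd(5423, 33) = 11 and 11 | (25 − 4700), so the pair is consistent; merging gives k ≡ 10123 (mod 16269), where 16269 = lcm(5423, 33).
gcd(16269, 209) = 11 and 11 | (47 − 10123), so the pair is consistent; merging gives k ≡ 237889 (mod 309111), where 309111 = lcm(16269, 209).
The solution is unique modulo lcm(5423, 33, 209) = 309111.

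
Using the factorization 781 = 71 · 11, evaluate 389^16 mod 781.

Mod 71: 389 ≡ 34; 34^16 ≡ 20 (mod 71).
Mod 11: 389 ≡ 4; by Fermat, exponent reduces to 16 mod 10 = 6; 4^6 ≡ 4 (mod 11).
Combine by CRT: x ≡ 20 (mod 71), x ≡ 4 (mod 11) ⇒ x ≡ 730 (mod 781).

730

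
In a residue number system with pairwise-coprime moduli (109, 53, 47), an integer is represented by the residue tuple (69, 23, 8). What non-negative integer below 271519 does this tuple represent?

Combine the congruences pairwise.
From x ≡ 69 (mod 109) write x = 69 + 109t. Substituting into x ≡ 23 (mod 53) gives 109t ≡ 7 (mod 53), and since 3⁻¹ ≡ 18 (mod 53), t ≡ 20. Hence x ≡ 69 + 109·20 = 2249 (mod 5777).
From x ≡ 2249 (mod 5777) write x = 2249 + 5777t. Substituting into x ≡ 8 (mod 47) gives 5777t ≡ 15 (mod 47), and since 43⁻¹ ≡ 35 (mod 47), t ≡ 8. Hence x ≡ 2249 + 5777·8 = 48465 (mod 271519).

48465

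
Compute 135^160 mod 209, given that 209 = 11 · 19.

Mod 11: 135 ≡ 3; since 10 | 160, by Fermat 3^160 ≡ 1 (mod 11).
Mod 19: 135 ≡ 2; by Fermat, exponent reduces to 160 mod 18 = 16; 2^16 ≡ 5 (mod 19).
Combine by CRT: x ≡ 1 (mod 11), x ≡ 5 (mod 19) ⇒ x ≡ 100 (mod 209).

100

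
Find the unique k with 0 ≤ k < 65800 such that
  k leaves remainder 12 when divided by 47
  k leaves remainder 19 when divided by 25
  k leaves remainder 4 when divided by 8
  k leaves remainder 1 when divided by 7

The moduli are pairwise coprime; N = 47·25·8·7 = 65800.
N/47 = 1400; 1400 ≡ 37 (mod 47); 37·14 ≡ 1, so inverse 14.
N/25 = 2632; 2632 ≡ 7 (mod 25); 7·18 ≡ 1, so inverse 18.
N/8 = 8225; 8225 ≡ 1 (mod 8), inverse 1.
N/7 = 9400; 9400 ≡ 6 (mod 7); 6·6 ≡ 1, so inverse 6.
k ≡ 12·1400·14 + 19·2632·18 + 4·8225·1 + 1·9400·6 = 1224644.
1224644 mod 65800 = 40244.

40244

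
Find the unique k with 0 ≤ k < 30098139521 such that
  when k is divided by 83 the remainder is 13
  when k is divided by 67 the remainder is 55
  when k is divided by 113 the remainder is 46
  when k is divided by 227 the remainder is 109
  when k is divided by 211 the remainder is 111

25763491094

From k ≡ 13 (mod 83) write k = 13 + 83t. Substituting into k ≡ 55 (mod 67) gives 83t ≡ 42 (mod 67), and since 16⁻¹ ≡ 21 (mod 67), t ≡ 11. Hence k ≡ 13 + 83·11 = 926 (mod 5561).
From k ≡ 926 (mod 5561) write k = 926 + 5561t. Substituting into k ≡ 46 (mod 113) gives 5561t ≡ 24 (mod 113), and since 24⁻¹ ≡ 33 (mod 113), t ≡ 1. Hence k ≡ 926 + 5561·1 = 6487 (mod 628393).
From k ≡ 6487 (mod 628393) write k = 6487 + 628393t. Substituting into k ≡ 109 (mod 227) gives 628393t ≡ 205 (mod 227), and since 57⁻¹ ≡ 4 (mod 227), t ≡ 139. Hence k ≡ 6487 + 628393·139 = 87353114 (mod 142645211).
From k ≡ 87353114 (mod 142645211) write k = 87353114 + 142645211t. Substituting into k ≡ 111 (mod 211) gives 142645211t ≡ 153 (mod 211), and since 138⁻¹ ≡ 26 (mod 211), t ≡ 180. Hence k ≡ 87353114 + 142645211·180 = 25763491094 (mod 30098139521).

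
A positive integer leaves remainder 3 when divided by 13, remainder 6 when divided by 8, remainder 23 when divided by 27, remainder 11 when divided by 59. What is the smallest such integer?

From n ≡ 3 (mod 13) write n = 3 + 13t. Substituting into n ≡ 6 (mod 8) gives 13t ≡ 3 (mod 8), and since 5⁻¹ ≡ 5 (mod 8), t ≡ 7. Hence n ≡ 3 + 13·7 = 94 (mod 104).
From n ≡ 94 (mod 104) write n = 94 + 104t. Substituting into n ≡ 23 (mod 27) gives 104t ≡ 10 (mod 27), and since 23⁻¹ ≡ 20 (mod 27), t ≡ 11. Hence n ≡ 94 + 104·11 = 1238 (mod 2808).
From n ≡ 1238 (mod 2808) write n = 1238 + 2808t. Substituting into n ≡ 11 (mod 59) gives 2808t ≡ 12 (mod 59), and since 35⁻¹ ≡ 27 (mod 59), t ≡ 29. Hence n ≡ 1238 + 2808·29 = 82670 (mod 165672).

82670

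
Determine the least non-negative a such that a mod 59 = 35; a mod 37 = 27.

From a ≡ 35 (mod 59) write a = 35 + 59t. Substituting into a ≡ 27 (mod 37) gives 59t ≡ 29 (mod 37), and since 22⁻¹ ≡ 32 (mod 37), t ≡ 3. Hence a ≡ 35 + 59·3 = 212 (mod 2183).

212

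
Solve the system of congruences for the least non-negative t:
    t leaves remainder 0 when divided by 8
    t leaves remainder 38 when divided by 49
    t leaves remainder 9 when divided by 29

The moduli are pairwise coprime; N = 8·49·29 = 11368.
N/8 = 1421; 1421 ≡ 5 (mod 8); 5·5 ≡ 1, so inverse 5.
N/49 = 232; 232 ≡ 36 (mod 49); 36·15 ≡ 1, so inverse 15.
N/29 = 392; 392 ≡ 15 (mod 29); 15·2 ≡ 1, so inverse 2.
t ≡ 0·1421·5 + 38·232·15 + 9·392·2 = 139296.
139296 mod 11368 = 2880.

2880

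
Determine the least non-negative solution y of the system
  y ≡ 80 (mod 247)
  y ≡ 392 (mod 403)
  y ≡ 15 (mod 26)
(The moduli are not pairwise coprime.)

7243

Combine the congruences pairwise.
gcd(247, 403) = 13 and 13 | (392 − 80), so the pair is consistent; merging gives y ≡ 7243 (mod 7657), where 7657 = lcm(247, 403).
gcd(7657, 26) = 13 and 13 | (15 − 7243), so the pair is consistent; merging gives y ≡ 7243 (mod 15314), where 15314 = lcm(7657, 26).
The solution is unique modulo lcm(247, 403, 26) = 15314.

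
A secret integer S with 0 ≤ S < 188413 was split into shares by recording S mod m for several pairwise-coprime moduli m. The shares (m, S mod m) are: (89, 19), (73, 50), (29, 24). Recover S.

42828

Combine the congruences pairwise.
From S ≡ 19 (mod 89) write S = 19 + 89t. Substituting into S ≡ 50 (mod 73) gives 89t ≡ 31 (mod 73), and since 16⁻¹ ≡ 32 (mod 73), t ≡ 43. Hence S ≡ 19 + 89·43 = 3846 (mod 6497).
From S ≡ 3846 (mod 6497) write S = 3846 + 6497t. Substituting into S ≡ 24 (mod 29) gives 6497t ≡ 6 (mod 29), and since 1⁻¹ ≡ 1 (mod 29), t ≡ 6. Hence S ≡ 3846 + 6497·6 = 42828 (mod 188413).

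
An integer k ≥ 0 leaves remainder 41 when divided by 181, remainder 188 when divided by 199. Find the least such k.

Combine the congruences pairwise.
From k ≡ 41 (mod 181) write k = 41 + 181t. Substituting into k ≡ 188 (mod 199) gives 181t ≡ 147 (mod 199), and since 181⁻¹ ≡ 11 (mod 199), t ≡ 25. Hence k ≡ 41 + 181·25 = 4566 (mod 36019).

4566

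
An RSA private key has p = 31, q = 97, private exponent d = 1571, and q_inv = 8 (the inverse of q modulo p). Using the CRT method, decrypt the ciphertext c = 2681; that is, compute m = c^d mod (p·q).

1782

d_p = d mod (p−1) = 1571 mod 30 = 11; d_q = d mod (q−1) = 35.
m₁ = c^(d_p) mod p: c ≡ 15 (mod 31), and 15^11 mod 31 = 15.
m₂ = c^(d_q) mod q: c ≡ 62 (mod 97), and 62^35 mod 97 = 36.
h = q_inv·(m₁ − m₂) mod p = 8·(15 − 36) mod 31 = 18.
m = m₂ + h·q = 36 + 18·97 = 1782.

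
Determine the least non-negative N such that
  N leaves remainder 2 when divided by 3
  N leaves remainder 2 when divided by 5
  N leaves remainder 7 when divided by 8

47

The moduli are pairwise coprime; M = 3·5·8 = 120.
M/3 = 40; 40 ≡ 1 (mod 3), inverse 1.
M/5 = 24; 24 ≡ 4 (mod 5); 4·4 ≡ 1, so inverse 4.
M/8 = 15; 15 ≡ 7 (mod 8); 7·7 ≡ 1, so inverse 7.
N ≡ 2·40·1 + 2·24·4 + 7·15·7 = 1007.
1007 mod 120 = 47.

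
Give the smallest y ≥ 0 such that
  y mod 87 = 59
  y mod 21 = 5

320

Combine the congruences pairwise.
gcd(87, 21) = 3 and 3 | (5 − 59), so the pair is consistent; merging gives y ≡ 320 (mod 609), where 609 = lcm(87, 21).
The solution is unique modulo lcm(87, 21) = 609.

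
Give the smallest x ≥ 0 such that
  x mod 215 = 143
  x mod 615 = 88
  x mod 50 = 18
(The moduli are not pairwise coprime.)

179668

Combine the congruences pairwise.
gcd(215, 615) = 5 and 5 | (88 − 143), so the pair is consistent; merging gives x ≡ 20998 (mod 26445), where 26445 = lcm(215, 615).
gcd(26445, 50) = 5 and 5 | (18 − 20998), so the pair is consistent; merging gives x ≡ 179668 (mod 264450), where 264450 = lcm(26445, 50).
The solution is unique modulo lcm(215, 615, 50) = 264450.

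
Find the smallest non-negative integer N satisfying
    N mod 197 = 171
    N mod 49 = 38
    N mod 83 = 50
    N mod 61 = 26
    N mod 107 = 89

1295647895

The moduli are pairwise coprime; M = 197·49·83·61·107 = 5229425873.
M/197 = 26545309; 26545309 ≡ 150 (mod 197); 150·88 ≡ 1, so inverse 88.
M/49 = 106722977; 106722977 ≡ 46 (mod 49); 46·16 ≡ 1, so inverse 16.
M/83 = 63005131; 63005131 ≡ 80 (mod 83); 80·55 ≡ 1, so inverse 55.
M/61 = 85728293; 85728293 ≡ 52 (mod 61); 52·27 ≡ 1, so inverse 27.
M/107 = 48873139; 48873139 ≡ 33 (mod 107); 33·13 ≡ 1, so inverse 13.
N ≡ 171·26545309·88 + 38·106722977·16 + 50·63005131·55 + 26·85728293·27 + 89·48873139·13 = 754332973607.
754332973607 mod 5229425873 = 1295647895.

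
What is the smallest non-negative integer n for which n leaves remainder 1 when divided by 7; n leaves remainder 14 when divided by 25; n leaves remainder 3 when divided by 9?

939

Combine the congruences pairwise.
From n ≡ 1 (mod 7) write n = 1 + 7t. Substituting into n ≡ 14 (mod 25) gives 7t ≡ 13 (mod 25), and since 7⁻¹ ≡ 18 (mod 25), t ≡ 9. Hence n ≡ 1 + 7·9 = 64 (mod 175).
From n ≡ 64 (mod 175) write n = 64 + 175t. Substituting into n ≡ 3 (mod 9) gives 175t ≡ 2 (mod 9), and since 4⁻¹ ≡ 7 (mod 9), t ≡ 5. Hence n ≡ 64 + 175·5 = 939 (mod 1575).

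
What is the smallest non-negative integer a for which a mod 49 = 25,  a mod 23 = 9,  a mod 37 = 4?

Combine the congruences pairwise.
From a ≡ 25 (mod 49) write a = 25 + 49t. Substituting into a ≡ 9 (mod 23) gives 49t ≡ 7 (mod 23), and since 3⁻¹ ≡ 8 (mod 23), t ≡ 10. Hence a ≡ 25 + 49·10 = 515 (mod 1127).
From a ≡ 515 (mod 1127) write a = 515 + 1127t. Substituting into a ≡ 4 (mod 37) gives 1127t ≡ 7 (mod 37), and since 17⁻¹ ≡ 24 (mod 37), t ≡ 20. Hence a ≡ 515 + 1127·20 = 23055 (mod 41699).

23055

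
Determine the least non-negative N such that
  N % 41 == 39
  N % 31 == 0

1023

From N ≡ 39 (mod 41) write N = 39 + 41t. Substituting into N ≡ 0 (mod 31) gives 41t ≡ 23 (mod 31), and since 10⁻¹ ≡ 28 (mod 31), t ≡ 24. Hence N ≡ 39 + 41·24 = 1023 (mod 1271).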